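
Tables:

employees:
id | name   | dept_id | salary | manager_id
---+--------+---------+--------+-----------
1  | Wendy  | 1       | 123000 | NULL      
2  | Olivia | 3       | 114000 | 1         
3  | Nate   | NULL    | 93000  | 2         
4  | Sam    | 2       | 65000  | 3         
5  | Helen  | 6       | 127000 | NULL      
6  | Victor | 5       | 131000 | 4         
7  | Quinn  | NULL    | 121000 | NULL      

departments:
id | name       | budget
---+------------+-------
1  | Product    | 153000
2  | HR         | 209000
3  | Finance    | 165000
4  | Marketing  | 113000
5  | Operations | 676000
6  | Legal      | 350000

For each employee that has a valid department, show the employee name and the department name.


INNER JOIN keeps only employees rows whose dept_id matches an id in departments. Walk through each employee:
  - employee 1 (Wendy): dept_id=1 -> matches Product
  - employee 2 (Olivia): dept_id=3 -> matches Finance
  - employee 3 (Nate): dept_id=NULL, no match -> dropped
  - employee 4 (Sam): dept_id=2 -> matches HR
  - employee 5 (Helen): dept_id=6 -> matches Legal
  - employee 6 (Victor): dept_id=5 -> matches Operations
  - employee 7 (Quinn): dept_id=NULL, no match -> dropped
So 2 of 7 rows are dropped.

SQL:
SELECT a.name, b.name AS department
FROM employees a
INNER JOIN departments b ON a.dept_id = b.id

Result:
name   | department
-------+-----------
Wendy  | Product   
Olivia | Finance   
Sam    | HR        
Helen  | Legal     
Victor | Operations


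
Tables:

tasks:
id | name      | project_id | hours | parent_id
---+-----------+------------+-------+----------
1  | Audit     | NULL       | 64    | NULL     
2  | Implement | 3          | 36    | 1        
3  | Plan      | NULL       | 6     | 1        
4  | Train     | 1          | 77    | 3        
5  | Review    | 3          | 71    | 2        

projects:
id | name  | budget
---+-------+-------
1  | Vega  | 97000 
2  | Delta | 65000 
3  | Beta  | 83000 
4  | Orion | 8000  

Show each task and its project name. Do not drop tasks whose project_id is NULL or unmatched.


LEFT JOIN keeps every row from tasks (the left table); where project_id has no match in projects, the project columns become NULL. Walk through each task:
  - task 1 (Audit): project_id=NULL, no match -> kept with NULL
  - task 2 (Implement): project_id=3 -> matches Beta
  - task 3 (Plan): project_id=NULL, no match -> kept with NULL
  - task 4 (Train): project_id=1 -> matches Vega
  - task 5 (Review): project_id=3 -> matches Beta
All 5 rows appear; 2 have NULL project.

SQL:
SELECT a.name, b.name AS project
FROM tasks a
LEFT JOIN projects b ON a.project_id = b.id

Result:
name      | project
----------+--------
Audit     | NULL   
Implement | Beta   
Plan      | NULL   
Train     | Vega   
Review    | Beta   


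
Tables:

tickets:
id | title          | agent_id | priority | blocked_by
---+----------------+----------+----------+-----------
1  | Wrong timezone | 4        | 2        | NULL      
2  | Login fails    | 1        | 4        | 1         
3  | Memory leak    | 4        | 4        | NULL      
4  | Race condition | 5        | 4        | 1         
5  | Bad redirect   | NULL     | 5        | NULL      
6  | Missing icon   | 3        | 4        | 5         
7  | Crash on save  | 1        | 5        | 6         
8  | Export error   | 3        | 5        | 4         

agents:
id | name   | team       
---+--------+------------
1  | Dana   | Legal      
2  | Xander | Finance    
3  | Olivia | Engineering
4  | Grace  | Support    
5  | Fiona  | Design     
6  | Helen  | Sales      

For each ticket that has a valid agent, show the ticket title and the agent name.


INNER JOIN keeps only tickets rows whose agent_id matches an id in agents. Walk through each ticket:
  - ticket 1 (Wrong timezone): agent_id=4 -> matches Grace
  - ticket 2 (Login fails): agent_id=1 -> matches Dana
  - ticket 3 (Memory leak): agent_id=4 -> matches Grace
  - ticket 4 (Race condition): agent_id=5 -> matches Fiona
  - ticket 5 (Bad redirect): agent_id=NULL, no match -> dropped
  - ticket 6 (Missing icon): agent_id=3 -> matches Olivia
  - ticket 7 (Crash on save): agent_id=1 -> matches Dana
  - ticket 8 (Export error): agent_id=3 -> matches Olivia
So 1 of 8 rows is dropped.

SQL:
SELECT a.title, b.name AS agent
FROM tickets a
INNER JOIN agents b ON a.agent_id = b.id

Result:
title          | agent 
---------------+-------
Wrong timezone | Grace 
Login fails    | Dana  
Memory leak    | Grace 
Race condition | Fiona 
Missing icon   | Olivia
Crash on save  | Dana  
Export error   | Olivia


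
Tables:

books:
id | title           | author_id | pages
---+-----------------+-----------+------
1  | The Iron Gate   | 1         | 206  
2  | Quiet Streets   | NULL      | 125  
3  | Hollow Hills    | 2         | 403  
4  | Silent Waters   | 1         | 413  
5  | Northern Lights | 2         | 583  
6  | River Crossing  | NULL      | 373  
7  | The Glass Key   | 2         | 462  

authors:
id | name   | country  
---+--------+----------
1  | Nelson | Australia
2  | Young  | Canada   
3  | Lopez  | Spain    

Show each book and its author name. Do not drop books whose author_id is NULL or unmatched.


LEFT JOIN keeps every row from books (the left table); where author_id has no match in authors, the author columns become NULL. Walk through each book:
  - book 1 (The Iron Gate): author_id=1 -> matches Nelson
  - book 2 (Quiet Streets): author_id=NULL, no match -> kept with NULL
  - book 3 (Hollow Hills): author_id=2 -> matches Young
  - book 4 (Silent Waters): author_id=1 -> matches Nelson
  - book 5 (Northern Lights): author_id=2 -> matches Young
  - book 6 (River Crossing): author_id=NULL, no match -> kept with NULL
  - book 7 (The Glass Key): author_id=2 -> matches Young
All 7 rows appear; 2 have NULL author.

SQL:
SELECT a.title, b.name AS author
FROM books a
LEFT JOIN authors b ON a.author_id = b.id

Result:
title           | author
----------------+-------
The Iron Gate   | Nelson
Quiet Streets   | NULL  
Hollow Hills    | Young 
Silent Waters   | Nelson
Northern Lights | Young 
River Crossing  | NULL  
The Glass Key   | Young 


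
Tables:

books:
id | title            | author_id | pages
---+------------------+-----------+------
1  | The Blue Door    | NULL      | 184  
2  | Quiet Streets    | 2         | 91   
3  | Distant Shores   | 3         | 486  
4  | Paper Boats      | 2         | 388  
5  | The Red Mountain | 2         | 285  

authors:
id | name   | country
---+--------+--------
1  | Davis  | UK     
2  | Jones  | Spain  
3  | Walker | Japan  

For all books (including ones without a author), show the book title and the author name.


LEFT JOIN keeps every row from books (the left table); where author_id has no match in authors, the author columns become NULL. Walk through each book:
  - book 1 (The Blue Door): author_id=NULL, no match -> kept with NULL
  - book 2 (Quiet Streets): author_id=2 -> matches Jones
  - book 3 (Distant Shores): author_id=3 -> matches Walker
  - book 4 (Paper Boats): author_id=2 -> matches Jones
  - book 5 (The Red Mountain): author_id=2 -> matches Jones
All 5 rows appear; 1 has NULL author.

SQL:
SELECT a.title, b.name AS author
FROM books a
LEFT JOIN authors b ON a.author_id = b.id

Result:
title            | author
-----------------+-------
The Blue Door    | NULL  
Quiet Streets    | Jones 
Distant Shores   | Walker
Paper Boats      | Jones 
The Red Mountain | Jones 


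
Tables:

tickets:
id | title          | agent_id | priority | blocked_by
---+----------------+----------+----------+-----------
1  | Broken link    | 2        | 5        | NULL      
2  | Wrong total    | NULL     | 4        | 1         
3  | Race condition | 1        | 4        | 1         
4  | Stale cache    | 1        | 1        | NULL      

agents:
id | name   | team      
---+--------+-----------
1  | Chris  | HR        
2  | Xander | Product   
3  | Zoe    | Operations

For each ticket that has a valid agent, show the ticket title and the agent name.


INNER JOIN keeps only tickets rows whose agent_id matches an id in agents. Walk through each ticket:
  - ticket 1 (Broken link): agent_id=2 -> matches Xander
  - ticket 2 (Wrong total): agent_id=NULL, no match -> dropped
  - ticket 3 (Race condition): agent_id=1 -> matches Chris
  - ticket 4 (Stale cache): agent_id=1 -> matches Chris
So 1 of 4 rows is dropped.

SQL:
SELECT a.title, b.name AS agent
FROM tickets a
INNER JOIN agents b ON a.agent_id = b.id

Result:
title          | agent 
---------------+-------
Broken link    | Xander
Race condition | Chris 
Stale cache    | Chris 


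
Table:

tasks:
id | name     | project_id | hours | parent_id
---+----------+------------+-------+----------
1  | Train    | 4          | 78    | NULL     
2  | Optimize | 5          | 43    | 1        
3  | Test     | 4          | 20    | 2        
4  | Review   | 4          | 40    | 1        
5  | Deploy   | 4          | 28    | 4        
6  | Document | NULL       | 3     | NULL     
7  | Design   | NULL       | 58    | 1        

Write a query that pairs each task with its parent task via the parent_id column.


This is a self-join: tasks is joined to a second copy of itself, matching each row's parent_id to another row's id. Use LEFT JOIN so rows with parent_id=NULL are kept.
  - task 1 (Train): parent_id=NULL -> NULL
  - task 2 (Optimize): parent_id=1 -> Train
  - task 3 (Test): parent_id=2 -> Optimize
  - task 4 (Review): parent_id=1 -> Train
  - task 5 (Deploy): parent_id=4 -> Review
  - task 6 (Document): parent_id=NULL -> NULL
  - task 7 (Design): parent_id=1 -> Train

SQL:
SELECT a.name AS item, b.name AS parent
FROM tasks a
LEFT JOIN tasks b ON a.parent_id = b.id

Result:
item     | parent  
---------+---------
Train    | NULL    
Optimize | Train   
Test     | Optimize
Review   | Train   
Deploy   | Review  
Document | NULL    
Design   | Train   


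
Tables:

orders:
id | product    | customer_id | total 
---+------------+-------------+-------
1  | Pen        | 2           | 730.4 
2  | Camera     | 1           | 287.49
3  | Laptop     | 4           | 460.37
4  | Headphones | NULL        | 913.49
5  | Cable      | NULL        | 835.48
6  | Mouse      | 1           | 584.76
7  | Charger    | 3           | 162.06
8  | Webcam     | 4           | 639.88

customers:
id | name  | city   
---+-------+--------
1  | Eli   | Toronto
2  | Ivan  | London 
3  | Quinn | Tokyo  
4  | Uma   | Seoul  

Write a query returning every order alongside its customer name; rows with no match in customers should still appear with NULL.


LEFT JOIN keeps every row from orders (the left table); where customer_id has no match in customers, the customer columns become NULL. Walk through each order:
  - order 1 (Pen): customer_id=2 -> matches Ivan
  - order 2 (Camera): customer_id=1 -> matches Eli
  - order 3 (Laptop): customer_id=4 -> matches Uma
  - order 4 (Headphones): customer_id=NULL, no match -> kept with NULL
  - order 5 (Cable): customer_id=NULL, no match -> kept with NULL
  - order 6 (Mouse): customer_id=1 -> matches Eli
  - order 7 (Charger): customer_id=3 -> matches Quinn
  - order 8 (Webcam): customer_id=4 -> matches Uma
All 8 rows appear; 2 have NULL customer.

SQL:
SELECT a.product, b.name AS customer
FROM orders a
LEFT JOIN customers b ON a.customer_id = b.id

Result:
product    | customer
-----------+---------
Pen        | Ivan    
Camera     | Eli     
Laptop     | Uma     
Headphones | NULL    
Cable      | NULL    
Mouse      | Eli     
Charger    | Quinn   
Webcam     | Uma     


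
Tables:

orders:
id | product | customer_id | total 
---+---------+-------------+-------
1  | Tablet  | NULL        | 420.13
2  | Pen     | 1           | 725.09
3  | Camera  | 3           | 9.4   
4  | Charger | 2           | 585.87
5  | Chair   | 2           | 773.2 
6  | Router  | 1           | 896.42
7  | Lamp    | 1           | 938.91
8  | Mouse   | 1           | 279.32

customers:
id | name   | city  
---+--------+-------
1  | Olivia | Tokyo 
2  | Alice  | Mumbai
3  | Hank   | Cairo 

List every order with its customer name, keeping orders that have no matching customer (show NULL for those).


LEFT JOIN keeps every row from orders (the left table); where customer_id has no match in customers, the customer columns become NULL. Walk through each order:
  - order 1 (Tablet): customer_id=NULL, no match -> kept with NULL
  - order 2 (Pen): customer_id=1 -> matches Olivia
  - order 3 (Camera): customer_id=3 -> matches Hank
  - order 4 (Charger): customer_id=2 -> matches Alice
  - order 5 (Chair): customer_id=2 -> matches Alice
  - order 6 (Router): customer_id=1 -> matches Olivia
  - order 7 (Lamp): customer_id=1 -> matches Olivia
  - order 8 (Mouse): customer_id=1 -> matches Olivia
All 8 rows appear; 1 has NULL customer.

SQL:
SELECT a.product, b.name AS customer
FROM orders a
LEFT JOIN customers b ON a.customer_id = b.id

Result:
product | customer
--------+---------
Tablet  | NULL    
Pen     | Olivia  
Camera  | Hank    
Charger | Alice   
Chair   | Alice   
Router  | Olivia  
Lamp    | Olivia  
Mouse   | Olivia  


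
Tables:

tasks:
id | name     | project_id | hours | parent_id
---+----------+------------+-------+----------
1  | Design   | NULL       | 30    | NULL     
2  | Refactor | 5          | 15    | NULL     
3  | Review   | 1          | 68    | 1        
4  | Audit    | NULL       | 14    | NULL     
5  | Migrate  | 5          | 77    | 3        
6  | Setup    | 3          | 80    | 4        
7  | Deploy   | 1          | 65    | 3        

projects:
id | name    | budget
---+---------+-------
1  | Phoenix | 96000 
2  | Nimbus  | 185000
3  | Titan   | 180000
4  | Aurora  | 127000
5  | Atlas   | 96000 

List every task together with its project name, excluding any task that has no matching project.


INNER JOIN keeps only tasks rows whose project_id matches an id in projects. Walk through each task:
  - task 1 (Design): project_id=NULL, no match -> dropped
  - task 2 (Refactor): project_id=5 -> matches Atlas
  - task 3 (Review): project_id=1 -> matches Phoenix
  - task 4 (Audit): project_id=NULL, no match -> dropped
  - task 5 (Migrate): project_id=5 -> matches Atlas
  - task 6 (Setup): project_id=3 -> matches Titan
  - task 7 (Deploy): project_id=1 -> matches Phoenix
So 2 of 7 rows are dropped.

SQL:
SELECT a.name, b.name AS project
FROM tasks a
INNER JOIN projects b ON a.project_id = b.id

Result:
name     | project
---------+--------
Refactor | Atlas  
Review   | Phoenix
Migrate  | Atlas  
Setup    | Titan  
Deploy   | Phoenix


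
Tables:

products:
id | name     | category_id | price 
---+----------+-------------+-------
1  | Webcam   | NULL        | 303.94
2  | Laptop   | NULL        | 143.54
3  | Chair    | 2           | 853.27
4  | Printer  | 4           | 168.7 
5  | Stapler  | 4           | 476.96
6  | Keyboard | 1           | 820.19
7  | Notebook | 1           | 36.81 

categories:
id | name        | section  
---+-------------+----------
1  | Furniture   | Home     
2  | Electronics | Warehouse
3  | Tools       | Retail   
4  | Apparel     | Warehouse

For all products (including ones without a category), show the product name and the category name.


LEFT JOIN keeps every row from products (the left table); where category_id has no match in categories, the category columns become NULL. Walk through each product:
  - product 1 (Webcam): category_id=NULL, no match -> kept with NULL
  - product 2 (Laptop): category_id=NULL, no match -> kept with NULL
  - product 3 (Chair): category_id=2 -> matches Electronics
  - product 4 (Printer): category_id=4 -> matches Apparel
  - product 5 (Stapler): category_id=4 -> matches Apparel
  - product 6 (Keyboard): category_id=1 -> matches Furniture
  - product 7 (Notebook): category_id=1 -> matches Furniture
All 7 rows appear; 2 have NULL category.

SQL:
SELECT a.name, b.name AS category
FROM products a
LEFT JOIN categories b ON a.category_id = b.id

Result:
name     | category   
---------+------------
Webcam   | NULL       
Laptop   | NULL       
Chair    | Electronics
Printer  | Apparel    
Stapler  | Apparel    
Keyboard | Furniture  
Notebook | Furniture  


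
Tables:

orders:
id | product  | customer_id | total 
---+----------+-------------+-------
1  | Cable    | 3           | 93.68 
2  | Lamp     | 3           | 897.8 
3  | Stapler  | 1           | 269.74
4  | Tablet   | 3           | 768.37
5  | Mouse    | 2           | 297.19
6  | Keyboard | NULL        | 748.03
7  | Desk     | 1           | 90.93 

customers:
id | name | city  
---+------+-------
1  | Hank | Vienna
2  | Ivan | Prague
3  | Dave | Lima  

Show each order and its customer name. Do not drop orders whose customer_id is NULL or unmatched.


LEFT JOIN keeps every row from orders (the left table); where customer_id has no match in customers, the customer columns become NULL. Walk through each order:
  - order 1 (Cable): customer_id=3 -> matches Dave
  - order 2 (Lamp): customer_id=3 -> matches Dave
  - order 3 (Stapler): customer_id=1 -> matches Hank
  - order 4 (Tablet): customer_id=3 -> matches Dave
  - order 5 (Mouse): customer_id=2 -> matches Ivan
  - order 6 (Keyboard): customer_id=NULL, no match -> kept with NULL
  - order 7 (Desk): customer_id=1 -> matches Hank
All 7 rows appear; 1 has NULL customer.

SQL:
SELECT a.product, b.name AS customer
FROM orders a
LEFT JOIN customers b ON a.customer_id = b.id

Result:
product  | customer
---------+---------
Cable    | Dave    
Lamp     | Dave    
Stapler  | Hank    
Tablet   | Dave    
Mouse    | Ivan    
Keyboard | NULL    
Desk     | Hank    


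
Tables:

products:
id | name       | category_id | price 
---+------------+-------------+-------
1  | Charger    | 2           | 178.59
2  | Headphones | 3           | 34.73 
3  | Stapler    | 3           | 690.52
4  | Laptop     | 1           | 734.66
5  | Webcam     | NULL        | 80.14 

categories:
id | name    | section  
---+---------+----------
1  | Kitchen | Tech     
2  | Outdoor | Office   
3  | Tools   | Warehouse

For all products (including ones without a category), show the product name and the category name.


LEFT JOIN keeps every row from products (the left table); where category_id has no match in categories, the category columns become NULL. Walk through each product:
  - product 1 (Charger): category_id=2 -> matches Outdoor
  - product 2 (Headphones): category_id=3 -> matches Tools
  - product 3 (Stapler): category_id=3 -> matches Tools
  - product 4 (Laptop): category_id=1 -> matches Kitchen
  - product 5 (Webcam): category_id=NULL, no match -> kept with NULL
All 5 rows appear; 1 has NULL category.

SQL:
SELECT a.name, b.name AS category
FROM products a
LEFT JOIN categories b ON a.category_id = b.id

Result:
name       | category
-----------+---------
Charger    | Outdoor 
Headphones | Tools   
Stapler    | Tools   
Laptop     | Kitchen 
Webcam     | NULL    


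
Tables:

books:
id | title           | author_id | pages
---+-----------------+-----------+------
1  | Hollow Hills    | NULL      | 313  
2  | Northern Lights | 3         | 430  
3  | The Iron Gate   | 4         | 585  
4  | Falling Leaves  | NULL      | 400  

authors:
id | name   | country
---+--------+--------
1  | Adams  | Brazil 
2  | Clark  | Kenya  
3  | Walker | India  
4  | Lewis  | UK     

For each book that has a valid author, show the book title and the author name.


INNER JOIN keeps only books rows whose author_id matches an id in authors. Walk through each book:
  - book 1 (Hollow Hills): author_id=NULL, no match -> dropped
  - book 2 (Northern Lights): author_id=3 -> matches Walker
  - book 3 (The Iron Gate): author_id=4 -> matches Lewis
  - book 4 (Falling Leaves): author_id=NULL, no match -> dropped
So 2 of 4 rows are dropped.

SQL:
SELECT a.title, b.name AS author
FROM books a
INNER JOIN authors b ON a.author_id = b.id

Result:
title           | author
----------------+-------
Northern Lights | Walker
The Iron Gate   | Lewis 


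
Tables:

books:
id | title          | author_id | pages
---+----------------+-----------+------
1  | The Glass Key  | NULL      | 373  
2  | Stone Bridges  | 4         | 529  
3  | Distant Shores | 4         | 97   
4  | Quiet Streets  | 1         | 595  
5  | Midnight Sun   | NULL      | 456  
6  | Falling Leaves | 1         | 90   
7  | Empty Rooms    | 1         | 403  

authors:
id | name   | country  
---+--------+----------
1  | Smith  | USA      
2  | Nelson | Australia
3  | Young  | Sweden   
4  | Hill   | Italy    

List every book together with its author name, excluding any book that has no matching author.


INNER JOIN keeps only books rows whose author_id matches an id in authors. Walk through each book:
  - book 1 (The Glass Key): author_id=NULL, no match -> dropped
  - book 2 (Stone Bridges): author_id=4 -> matches Hill
  - book 3 (Distant Shores): author_id=4 -> matches Hill
  - book 4 (Quiet Streets): author_id=1 -> matches Smith
  - book 5 (Midnight Sun): author_id=NULL, no match -> dropped
  - book 6 (Falling Leaves): author_id=1 -> matches Smith
  - book 7 (Empty Rooms): author_id=1 -> matches Smith
So 2 of 7 rows are dropped.

SQL:
SELECT a.title, b.name AS author
FROM books a
INNER JOIN authors b ON a.author_id = b.id

Result:
title          | author
---------------+-------
Stone Bridges  | Hill  
Distant Shores | Hill  
Quiet Streets  | Smith 
Falling Leaves | Smith 
Empty Rooms    | Smith 


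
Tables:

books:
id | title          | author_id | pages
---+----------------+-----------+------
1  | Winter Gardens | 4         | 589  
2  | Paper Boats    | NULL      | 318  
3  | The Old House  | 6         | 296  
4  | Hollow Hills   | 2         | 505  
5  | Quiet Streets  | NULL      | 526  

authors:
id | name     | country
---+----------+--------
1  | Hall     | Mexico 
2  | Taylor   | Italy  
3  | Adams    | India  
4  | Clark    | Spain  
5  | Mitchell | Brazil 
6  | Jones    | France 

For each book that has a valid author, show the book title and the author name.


INNER JOIN keeps only books rows whose author_id matches an id in authors. Walk through each book:
  - book 1 (Winter Gardens): author_id=4 -> matches Clark
  - book 2 (Paper Boats): author_id=NULL, no match -> dropped
  - book 3 (The Old House): author_id=6 -> matches Jones
  - book 4 (Hollow Hills): author_id=2 -> matches Taylor
  - book 5 (Quiet Streets): author_id=NULL, no match -> dropped
So 2 of 5 rows are dropped.

SQL:
SELECT a.title, b.name AS author
FROM books a
INNER JOIN authors b ON a.author_id = b.id

Result:
title          | author
---------------+-------
Winter Gardens | Clark 
The Old House  | Jones 
Hollow Hills   | Taylor


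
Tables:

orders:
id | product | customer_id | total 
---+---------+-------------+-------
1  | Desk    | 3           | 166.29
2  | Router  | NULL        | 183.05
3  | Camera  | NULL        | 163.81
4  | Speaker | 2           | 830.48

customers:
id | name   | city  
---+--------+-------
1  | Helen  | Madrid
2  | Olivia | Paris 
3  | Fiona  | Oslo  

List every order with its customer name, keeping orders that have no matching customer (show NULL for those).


LEFT JOIN keeps every row from orders (the left table); where customer_id has no match in customers, the customer columns become NULL. Walk through each order:
  - order 1 (Desk): customer_id=3 -> matches Fiona
  - order 2 (Router): customer_id=NULL, no match -> kept with NULL
  - order 3 (Camera): customer_id=NULL, no match -> kept with NULL
  - order 4 (Speaker): customer_id=2 -> matches Olivia
All 4 rows appear; 2 have NULL customer.

SQL:
SELECT a.product, b.name AS customer
FROM orders a
LEFT JOIN customers b ON a.customer_id = b.id

Result:
product | customer
--------+---------
Desk    | Fiona   
Router  | NULL    
Camera  | NULL    
Speaker | Olivia  


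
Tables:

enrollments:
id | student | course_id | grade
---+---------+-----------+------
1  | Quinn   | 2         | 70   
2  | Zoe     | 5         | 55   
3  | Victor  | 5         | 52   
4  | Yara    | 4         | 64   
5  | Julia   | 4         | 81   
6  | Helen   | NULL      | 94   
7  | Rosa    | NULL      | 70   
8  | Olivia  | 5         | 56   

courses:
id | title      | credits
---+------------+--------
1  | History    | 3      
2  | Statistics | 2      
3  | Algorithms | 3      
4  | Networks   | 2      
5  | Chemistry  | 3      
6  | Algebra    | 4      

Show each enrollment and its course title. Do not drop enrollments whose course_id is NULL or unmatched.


LEFT JOIN keeps every row from enrollments (the left table); where course_id has no match in courses, the course columns become NULL. Walk through each enrollment:
  - enrollment 1 (Quinn): course_id=2 -> matches Statistics
  - enrollment 2 (Zoe): course_id=5 -> matches Chemistry
  - enrollment 3 (Victor): course_id=5 -> matches Chemistry
  - enrollment 4 (Yara): course_id=4 -> matches Networks
  - enrollment 5 (Julia): course_id=4 -> matches Networks
  - enrollment 6 (Helen): course_id=NULL, no match -> kept with NULL
  - enrollment 7 (Rosa): course_id=NULL, no match -> kept with NULL
  - enrollment 8 (Olivia): course_id=5 -> matches Chemistry
All 8 rows appear; 2 have NULL course.

SQL:
SELECT a.student, b.title AS course
FROM enrollments a
LEFT JOIN courses b ON a.course_id = b.id

Result:
student | course    
--------+-----------
Quinn   | Statistics
Zoe     | Chemistry 
Victor  | Chemistry 
Yara    | Networks  
Julia   | Networks  
Helen   | NULL      
Rosa    | NULL      
Olivia  | Chemistry 


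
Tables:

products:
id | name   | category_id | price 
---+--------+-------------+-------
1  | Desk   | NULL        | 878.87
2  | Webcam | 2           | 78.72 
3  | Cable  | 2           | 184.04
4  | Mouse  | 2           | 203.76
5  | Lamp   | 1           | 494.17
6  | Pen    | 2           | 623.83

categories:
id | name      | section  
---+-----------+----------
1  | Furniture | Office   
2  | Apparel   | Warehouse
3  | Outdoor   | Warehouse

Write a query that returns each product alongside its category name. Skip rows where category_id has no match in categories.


INNER JOIN keeps only products rows whose category_id matches an id in categories. Walk through each product:
  - product 1 (Desk): category_id=NULL, no match -> dropped
  - product 2 (Webcam): category_id=2 -> matches Apparel
  - product 3 (Cable): category_id=2 -> matches Apparel
  - product 4 (Mouse): category_id=2 -> matches Apparel
  - product 5 (Lamp): category_id=1 -> matches Furniture
  - product 6 (Pen): category_id=2 -> matches Apparel
So 1 of 6 rows is dropped.

SQL:
SELECT a.name, b.name AS category
FROM products a
INNER JOIN categories b ON a.category_id = b.id

Result:
name   | category 
-------+----------
Webcam | Apparel  
Cable  | Apparel  
Mouse  | Apparel  
Lamp   | Furniture
Pen    | Apparel  


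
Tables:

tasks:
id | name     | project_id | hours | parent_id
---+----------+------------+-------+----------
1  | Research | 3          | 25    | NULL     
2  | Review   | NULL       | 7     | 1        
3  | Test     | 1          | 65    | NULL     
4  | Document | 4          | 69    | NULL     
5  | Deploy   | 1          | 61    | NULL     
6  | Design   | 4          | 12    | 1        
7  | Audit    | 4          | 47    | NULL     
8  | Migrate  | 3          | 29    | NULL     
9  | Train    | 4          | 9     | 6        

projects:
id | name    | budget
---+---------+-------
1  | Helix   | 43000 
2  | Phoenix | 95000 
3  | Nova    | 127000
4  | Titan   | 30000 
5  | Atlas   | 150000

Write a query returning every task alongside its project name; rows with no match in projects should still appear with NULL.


LEFT JOIN keeps every row from tasks (the left table); where project_id has no match in projects, the project columns become NULL. Walk through each task:
  - task 1 (Research): project_id=3 -> matches Nova
  - task 2 (Review): project_id=NULL, no match -> kept with NULL
  - task 3 (Test): project_id=1 -> matches Helix
  - task 4 (Document): project_id=4 -> matches Titan
  - task 5 (Deploy): project_id=1 -> matches Helix
  - task 6 (Design): project_id=4 -> matches Titan
  - task 7 (Audit): project_id=4 -> matches Titan
  - task 8 (Migrate): project_id=3 -> matches Nova
  - task 9 (Train): project_id=4 -> matches Titan
All 9 rows appear; 1 has NULL project.

SQL:
SELECT a.name, b.name AS project
FROM tasks a
LEFT JOIN projects b ON a.project_id = b.id

Result:
name     | project
---------+--------
Research | Nova   
Review   | NULL   
Test     | Helix  
Document | Titan  
Deploy   | Helix  
Design   | Titan  
Audit    | Titan  
Migrate  | Nova   
Train    | Titan  


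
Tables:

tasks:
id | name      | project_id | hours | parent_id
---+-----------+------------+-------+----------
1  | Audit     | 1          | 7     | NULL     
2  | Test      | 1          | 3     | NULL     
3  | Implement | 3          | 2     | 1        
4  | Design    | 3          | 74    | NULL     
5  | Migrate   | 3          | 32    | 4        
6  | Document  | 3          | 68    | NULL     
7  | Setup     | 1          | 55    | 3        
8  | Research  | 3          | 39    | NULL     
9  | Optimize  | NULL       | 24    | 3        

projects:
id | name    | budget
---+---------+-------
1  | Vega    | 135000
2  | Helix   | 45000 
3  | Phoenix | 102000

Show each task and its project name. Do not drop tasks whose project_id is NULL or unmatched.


LEFT JOIN keeps every row from tasks (the left table); where project_id has no match in projects, the project columns become NULL. Walk through each task:
  - task 1 (Audit): project_id=1 -> matches Vega
  - task 2 (Test): project_id=1 -> matches Vega
  - task 3 (Implement): project_id=3 -> matches Phoenix
  - task 4 (Design): project_id=3 -> matches Phoenix
  - task 5 (Migrate): project_id=3 -> matches Phoenix
  - task 6 (Document): project_id=3 -> matches Phoenix
  - task 7 (Setup): project_id=1 -> matches Vega
  - task 8 (Research): project_id=3 -> matches Phoenix
  - task 9 (Optimize): project_id=NULL, no match -> kept with NULL
All 9 rows appear; 1 has NULL project.

SQL:
SELECT a.name, b.name AS project
FROM tasks a
LEFT JOIN projects b ON a.project_id = b.id

Result:
name      | project
----------+--------
Audit     | Vega   
Test      | Vega   
Implement | Phoenix
Design    | Phoenix
Migrate   | Phoenix
Document  | Phoenix
Setup     | Vega   
Research  | Phoenix
Optimize  | NULL   


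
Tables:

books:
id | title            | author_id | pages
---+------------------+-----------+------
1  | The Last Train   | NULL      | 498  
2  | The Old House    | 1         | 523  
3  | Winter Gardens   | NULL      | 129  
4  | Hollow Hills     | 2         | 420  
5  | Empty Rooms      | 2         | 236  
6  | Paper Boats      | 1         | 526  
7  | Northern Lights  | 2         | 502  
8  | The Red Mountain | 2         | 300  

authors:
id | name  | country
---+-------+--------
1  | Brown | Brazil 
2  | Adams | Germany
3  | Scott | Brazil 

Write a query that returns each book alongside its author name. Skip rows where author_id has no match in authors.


INNER JOIN keeps only books rows whose author_id matches an id in authors. Walk through each book:
  - book 1 (The Last Train): author_id=NULL, no match -> dropped
  - book 2 (The Old House): author_id=1 -> matches Brown
  - book 3 (Winter Gardens): author_id=NULL, no match -> dropped
  - book 4 (Hollow Hills): author_id=2 -> matches Adams
  - book 5 (Empty Rooms): author_id=2 -> matches Adams
  - book 6 (Paper Boats): author_id=1 -> matches Brown
  - book 7 (Northern Lights): author_id=2 -> matches Adams
  - book 8 (The Red Mountain): author_id=2 -> matches Adams
So 2 of 8 rows are dropped.

SQL:
SELECT a.title, b.name AS author
FROM books a
INNER JOIN authors b ON a.author_id = b.id

Result:
title            | author
-----------------+-------
The Old House    | Brown 
Hollow Hills     | Adams 
Empty Rooms      | Adams 
Paper Boats      | Brown 
Northern Lights  | Adams 
The Red Mountain | Adams 


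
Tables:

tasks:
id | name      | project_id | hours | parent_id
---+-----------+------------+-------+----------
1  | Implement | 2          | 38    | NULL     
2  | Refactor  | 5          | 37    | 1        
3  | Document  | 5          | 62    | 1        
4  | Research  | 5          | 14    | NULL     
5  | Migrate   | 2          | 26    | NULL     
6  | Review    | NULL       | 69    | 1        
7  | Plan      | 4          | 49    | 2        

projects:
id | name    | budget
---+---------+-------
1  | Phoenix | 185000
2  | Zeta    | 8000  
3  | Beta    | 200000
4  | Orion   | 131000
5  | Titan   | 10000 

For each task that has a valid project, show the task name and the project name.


INNER JOIN keeps only tasks rows whose project_id matches an id in projects. Walk through each task:
  - task 1 (Implement): project_id=2 -> matches Zeta
  - task 2 (Refactor): project_id=5 -> matches Titan
  - task 3 (Document): project_id=5 -> matches Titan
  - task 4 (Research): project_id=5 -> matches Titan
  - task 5 (Migrate): project_id=2 -> matches Zeta
  - task 6 (Review): project_id=NULL, no match -> dropped
  - task 7 (Plan): project_id=4 -> matches Orion
So 1 of 7 rows is dropped.

SQL:
SELECT a.name, b.name AS project
FROM tasks a
INNER JOIN projects b ON a.project_id = b.id

Result:
name      | project
----------+--------
Implement | Zeta   
Refactor  | Titan  
Document  | Titan  
Research  | Titan  
Migrate   | Zeta   
Plan      | Orion  


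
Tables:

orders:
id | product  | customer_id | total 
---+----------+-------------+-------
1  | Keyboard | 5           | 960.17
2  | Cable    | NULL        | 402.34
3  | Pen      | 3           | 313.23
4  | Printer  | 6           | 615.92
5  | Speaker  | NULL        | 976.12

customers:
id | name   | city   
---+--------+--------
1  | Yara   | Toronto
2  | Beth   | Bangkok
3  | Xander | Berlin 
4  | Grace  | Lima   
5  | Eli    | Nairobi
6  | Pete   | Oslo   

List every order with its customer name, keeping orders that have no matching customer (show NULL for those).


LEFT JOIN keeps every row from orders (the left table); where customer_id has no match in customers, the customer columns become NULL. Walk through each order:
  - order 1 (Keyboard): customer_id=5 -> matches Eli
  - order 2 (Cable): customer_id=NULL, no match -> kept with NULL
  - order 3 (Pen): customer_id=3 -> matches Xander
  - order 4 (Printer): customer_id=6 -> matches Pete
  - order 5 (Speaker): customer_id=NULL, no match -> kept with NULL
All 5 rows appear; 2 have NULL customer.

SQL:
SELECT a.product, b.name AS customer
FROM orders a
LEFT JOIN customers b ON a.customer_id = b.id

Result:
product  | customer
---------+---------
Keyboard | Eli     
Cable    | NULL    
Pen      | Xander  
Printer  | Pete    
Speaker  | NULL    


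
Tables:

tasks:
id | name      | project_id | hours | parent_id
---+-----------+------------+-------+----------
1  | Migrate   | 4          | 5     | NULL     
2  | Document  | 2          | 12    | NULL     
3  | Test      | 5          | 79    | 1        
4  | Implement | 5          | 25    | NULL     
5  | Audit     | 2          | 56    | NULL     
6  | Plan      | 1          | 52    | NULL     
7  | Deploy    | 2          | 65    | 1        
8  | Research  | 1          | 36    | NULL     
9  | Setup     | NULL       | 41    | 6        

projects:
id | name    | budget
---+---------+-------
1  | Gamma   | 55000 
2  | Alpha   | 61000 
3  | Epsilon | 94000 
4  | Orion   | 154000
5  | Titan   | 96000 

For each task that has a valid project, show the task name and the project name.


INNER JOIN keeps only tasks rows whose project_id matches an id in projects. Walk through each task:
  - task 1 (Migrate): project_id=4 -> matches Orion
  - task 2 (Document): project_id=2 -> matches Alpha
  - task 3 (Test): project_id=5 -> matches Titan
  - task 4 (Implement): project_id=5 -> matches Titan
  - task 5 (Audit): project_id=2 -> matches Alpha
  - task 6 (Plan): project_id=1 -> matches Gamma
  - task 7 (Deploy): project_id=2 -> matches Alpha
  - task 8 (Research): project_id=1 -> matches Gamma
  - task 9 (Setup): project_id=NULL, no match -> dropped
So 1 of 9 rows is dropped.

SQL:
SELECT a.name, b.name AS project
FROM tasks a
INNER JOIN projects b ON a.project_id = b.id

Result:
name      | project
----------+--------
Migrate   | Orion  
Document  | Alpha  
Test      | Titan  
Implement | Titan  
Audit     | Alpha  
Plan      | Gamma  
Deploy    | Alpha  
Research  | Gamma  


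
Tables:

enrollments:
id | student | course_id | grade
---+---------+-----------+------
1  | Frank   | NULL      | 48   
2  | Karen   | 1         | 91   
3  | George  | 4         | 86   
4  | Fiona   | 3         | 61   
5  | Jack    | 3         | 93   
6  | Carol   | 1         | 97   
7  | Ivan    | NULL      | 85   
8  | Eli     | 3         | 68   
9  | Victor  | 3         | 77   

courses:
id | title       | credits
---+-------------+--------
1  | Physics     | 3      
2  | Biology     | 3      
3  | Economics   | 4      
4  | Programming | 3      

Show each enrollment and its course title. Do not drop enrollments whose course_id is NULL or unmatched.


LEFT JOIN keeps every row from enrollments (the left table); where course_id has no match in courses, the course columns become NULL. Walk through each enrollment:
  - enrollment 1 (Frank): course_id=NULL, no match -> kept with NULL
  - enrollment 2 (Karen): course_id=1 -> matches Physics
  - enrollment 3 (George): course_id=4 -> matches Programming
  - enrollment 4 (Fiona): course_id=3 -> matches Economics
  - enrollment 5 (Jack): course_id=3 -> matches Economics
  - enrollment 6 (Carol): course_id=1 -> matches Physics
  - enrollment 7 (Ivan): course_id=NULL, no match -> kept with NULL
  - enrollment 8 (Eli): course_id=3 -> matches Economics
  - enrollment 9 (Victor): course_id=3 -> matches Economics
All 9 rows appear; 2 have NULL course.

SQL:
SELECT a.student, b.title AS course
FROM enrollments a
LEFT JOIN courses b ON a.course_id = b.id

Result:
student | course     
--------+------------
Frank   | NULL       
Karen   | Physics    
George  | Programming
Fiona   | Economics  
Jack    | Economics  
Carol   | Physics    
Ivan    | NULL       
Eli     | Economics  
Victor  | Economics  


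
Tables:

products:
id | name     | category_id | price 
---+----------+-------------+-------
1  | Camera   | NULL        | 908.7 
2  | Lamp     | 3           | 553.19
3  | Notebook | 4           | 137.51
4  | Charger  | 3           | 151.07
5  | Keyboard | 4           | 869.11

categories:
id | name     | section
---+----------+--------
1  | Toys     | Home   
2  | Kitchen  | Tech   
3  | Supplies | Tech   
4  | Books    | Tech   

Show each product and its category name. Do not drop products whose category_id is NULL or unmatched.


LEFT JOIN keeps every row from products (the left table); where category_id has no match in categories, the category columns become NULL. Walk through each product:
  - product 1 (Camera): category_id=NULL, no match -> kept with NULL
  - product 2 (Lamp): category_id=3 -> matches Supplies
  - product 3 (Notebook): category_id=4 -> matches Books
  - product 4 (Charger): category_id=3 -> matches Supplies
  - product 5 (Keyboard): category_id=4 -> matches Books
All 5 rows appear; 1 has NULL category.

SQL:
SELECT a.name, b.name AS category
FROM products a
LEFT JOIN categories b ON a.category_id = b.id

Result:
name     | category
---------+---------
Camera   | NULL    
Lamp     | Supplies
Notebook | Books   
Charger  | Supplies
Keyboard | Books   


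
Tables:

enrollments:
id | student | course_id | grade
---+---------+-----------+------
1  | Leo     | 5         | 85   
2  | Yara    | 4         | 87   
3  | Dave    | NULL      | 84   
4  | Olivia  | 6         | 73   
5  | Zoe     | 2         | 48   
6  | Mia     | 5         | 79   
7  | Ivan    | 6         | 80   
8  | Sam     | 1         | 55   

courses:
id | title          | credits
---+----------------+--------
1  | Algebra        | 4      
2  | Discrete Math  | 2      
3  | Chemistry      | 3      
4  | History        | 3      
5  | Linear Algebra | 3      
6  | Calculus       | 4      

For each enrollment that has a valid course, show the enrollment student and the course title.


INNER JOIN keeps only enrollments rows whose course_id matches an id in courses. Walk through each enrollment:
  - enrollment 1 (Leo): course_id=5 -> matches Linear Algebra
  - enrollment 2 (Yara): course_id=4 -> matches History
  - enrollment 3 (Dave): course_id=NULL, no match -> dropped
  - enrollment 4 (Olivia): course_id=6 -> matches Calculus
  - enrollment 5 (Zoe): course_id=2 -> matches Discrete Math
  - enrollment 6 (Mia): course_id=5 -> matches Linear Algebra
  - enrollment 7 (Ivan): course_id=6 -> matches Calculus
  - enrollment 8 (Sam): course_id=1 -> matches Algebra
So 1 of 8 rows is dropped.

SQL:
SELECT a.student, b.title AS course
FROM enrollments a
INNER JOIN courses b ON a.course_id = b.id

Result:
student | course        
--------+---------------
Leo     | Linear Algebra
Yara    | History       
Olivia  | Calculus      
Zoe     | Discrete Math 
Mia     | Linear Algebra
Ivan    | Calculus      
Sam     | Algebra       
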